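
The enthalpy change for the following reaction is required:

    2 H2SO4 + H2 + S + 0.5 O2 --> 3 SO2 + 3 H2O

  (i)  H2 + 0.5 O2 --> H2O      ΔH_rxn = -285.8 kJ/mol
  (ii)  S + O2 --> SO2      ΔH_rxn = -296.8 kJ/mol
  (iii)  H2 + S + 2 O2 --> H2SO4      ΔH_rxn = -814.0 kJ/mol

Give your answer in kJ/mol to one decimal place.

(i) × 3: (3)·(-285.8) = -857.4 kJ/mol
(ii) × 3: (3)·(-296.8) = -890.4 kJ/mol
(iii) reversed and × 2: (-2)·(-814.0) = +1628.0 kJ/mol
By Hess's law, ΔH_rxn = (-857.4) + (-890.4) + (+1628.0) = -119.8 kJ/mol

ΔH_rxn = -119.8 kJ/mol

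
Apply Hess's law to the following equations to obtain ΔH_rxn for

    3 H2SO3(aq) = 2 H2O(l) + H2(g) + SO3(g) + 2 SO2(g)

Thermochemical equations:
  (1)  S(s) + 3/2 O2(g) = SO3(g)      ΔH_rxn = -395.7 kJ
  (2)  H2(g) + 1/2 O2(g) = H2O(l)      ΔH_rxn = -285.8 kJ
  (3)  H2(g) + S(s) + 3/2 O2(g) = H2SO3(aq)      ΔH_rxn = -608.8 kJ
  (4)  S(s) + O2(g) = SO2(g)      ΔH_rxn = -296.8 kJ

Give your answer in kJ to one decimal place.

(1) as written: -395.7 kJ
(2) × 2: (2)·(-285.8) = -571.6 kJ
(3) reversed and × 3: (-3)·(-608.8) = +1826.4 kJ
(4) × 2: (2)·(-296.8) = -593.6 kJ
ΔH_rxn = (1)·(-395.7) + (2)·(-285.8) + (-3)·(-608.8) + (2)·(-296.8) = 265.5 kJ

ΔH_rxn = 265.5 kJ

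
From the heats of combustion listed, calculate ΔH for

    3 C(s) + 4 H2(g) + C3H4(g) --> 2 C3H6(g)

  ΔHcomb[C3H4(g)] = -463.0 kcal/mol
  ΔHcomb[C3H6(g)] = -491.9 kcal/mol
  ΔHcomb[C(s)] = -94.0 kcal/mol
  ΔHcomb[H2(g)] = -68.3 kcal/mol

Using ΔH = Σ nΔHc°(reactants) − Σ nΔHc°(products):
= [3·(-94.0) + 4·(-68.3) + 1·(-463.0)] − [2·(-491.9)]
= -34.4 kcal/mol

ΔH = -34.4 kcal/mol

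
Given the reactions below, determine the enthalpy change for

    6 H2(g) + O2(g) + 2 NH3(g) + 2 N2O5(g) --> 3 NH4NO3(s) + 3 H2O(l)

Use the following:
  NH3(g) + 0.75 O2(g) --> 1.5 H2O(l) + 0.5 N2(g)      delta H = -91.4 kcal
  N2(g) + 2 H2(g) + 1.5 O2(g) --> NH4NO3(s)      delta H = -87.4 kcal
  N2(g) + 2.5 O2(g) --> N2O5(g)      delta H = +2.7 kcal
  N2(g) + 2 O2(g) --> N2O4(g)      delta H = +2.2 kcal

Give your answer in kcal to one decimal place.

delta H = -450.4 kcal

equation 1 × 2 (scale by 2 for the 2 NH3(g)): (2)·(-91.4) = -182.8 kcal
equation 2 × 3 (×3 to match 3 NH4NO3(s) in the target): (3)·(-87.4) = -262.2 kcal
equation 3 reversed and × 2 (N2O5(g) must end up as a reactant; ×2 to match 2 N2O5(g) in the target): (-2)·(+2.7) = -5.4 kcal
equation 4: not needed (N2O4(g) appears nowhere else).
By Hess's law, delta H = (-182.8) + (-262.2) + (-5.4) = -450.4 kcal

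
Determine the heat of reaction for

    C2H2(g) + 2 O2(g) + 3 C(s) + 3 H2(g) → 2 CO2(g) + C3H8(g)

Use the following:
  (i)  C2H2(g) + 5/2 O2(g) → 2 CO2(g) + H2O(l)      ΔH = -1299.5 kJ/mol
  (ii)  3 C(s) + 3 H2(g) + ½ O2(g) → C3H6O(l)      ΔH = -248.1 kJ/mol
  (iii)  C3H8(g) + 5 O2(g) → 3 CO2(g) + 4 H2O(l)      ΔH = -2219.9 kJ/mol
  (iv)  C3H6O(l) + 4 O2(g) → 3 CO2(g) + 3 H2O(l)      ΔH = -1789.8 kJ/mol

ΔH = -1117.5 kJ/mol

(i) as written: -1299.5 kJ/mol
(ii) as written: -248.1 kJ/mol
(iii) reversed: +2219.9 kJ/mol
(iv) as written: -1789.8 kJ/mol
Combining the equations, ΔH = (-1299.5) + (-248.1) + (+2219.9) + (-1789.8) = -1117.5 kJ/mol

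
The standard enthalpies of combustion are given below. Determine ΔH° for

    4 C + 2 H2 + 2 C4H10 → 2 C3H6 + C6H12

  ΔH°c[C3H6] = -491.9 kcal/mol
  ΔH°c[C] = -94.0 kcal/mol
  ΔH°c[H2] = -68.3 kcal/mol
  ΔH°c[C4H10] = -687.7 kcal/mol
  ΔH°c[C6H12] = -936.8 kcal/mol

ΔH° = 32.6 kcal/mol

Using ΔH = Σ nΔHc°(reactants) − Σ nΔHc°(products):
= [4·(-94.0) + 2·(-68.3) + 2·(-687.7)] − [2·(-491.9) + 1·(-936.8)]
= 32.6 kcal/mol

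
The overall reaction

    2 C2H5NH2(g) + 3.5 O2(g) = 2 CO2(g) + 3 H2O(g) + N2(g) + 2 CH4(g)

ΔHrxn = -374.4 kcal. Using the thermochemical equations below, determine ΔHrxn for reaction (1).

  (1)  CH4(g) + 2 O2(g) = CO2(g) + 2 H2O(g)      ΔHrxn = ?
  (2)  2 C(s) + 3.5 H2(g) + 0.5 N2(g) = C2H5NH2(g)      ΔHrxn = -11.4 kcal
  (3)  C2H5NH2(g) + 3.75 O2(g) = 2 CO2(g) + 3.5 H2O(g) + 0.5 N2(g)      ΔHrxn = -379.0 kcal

ΔHrxn = -191.8 kcal

(1) reversed and × 2 (CH4(g) must end up as a product; ×2 to match 2 CH4(g) in the target): contributes −2·x
(2): not needed (C(s) appears nowhere else).
(3) × 2: (2)·(-379.0) = -758.0 kcal
-374.4 = (-758.0) − 2·x
x = (-374.4 − (-758.0)) / (-2) = -191.8 kcal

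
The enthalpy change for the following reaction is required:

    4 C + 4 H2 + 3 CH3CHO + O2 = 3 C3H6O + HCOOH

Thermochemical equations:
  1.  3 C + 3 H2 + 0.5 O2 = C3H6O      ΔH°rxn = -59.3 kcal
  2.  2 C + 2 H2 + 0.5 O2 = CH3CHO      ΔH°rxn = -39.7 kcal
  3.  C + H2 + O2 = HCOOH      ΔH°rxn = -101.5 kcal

ΔH°rxn = -160.3 kcal

eq. 1 × 3 (scale by 3 for the 3 C3H6O): (3)·(-59.3) = -177.9 kcal
eq. 2 reversed and × 3 (CH3CHO must end up as a reactant; scale by 3 for the 3 CH3CHO): (-3)·(-39.7) = +119.1 kcal
eq. 3 as written (HCOOH already on the product side): -101.5 kcal
Summing the manipulated equations, ΔH°rxn = (-177.9) + (+119.1) + (-101.5) = -160.3 kcal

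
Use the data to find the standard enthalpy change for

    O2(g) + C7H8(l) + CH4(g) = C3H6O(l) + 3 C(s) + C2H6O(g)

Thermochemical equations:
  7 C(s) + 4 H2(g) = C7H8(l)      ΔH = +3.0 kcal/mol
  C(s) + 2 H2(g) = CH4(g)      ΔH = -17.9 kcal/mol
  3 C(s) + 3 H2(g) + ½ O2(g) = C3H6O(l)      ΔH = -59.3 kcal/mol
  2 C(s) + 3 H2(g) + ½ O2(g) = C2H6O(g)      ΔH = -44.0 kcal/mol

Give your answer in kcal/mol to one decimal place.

equation 1 reversed (C7H8(l) must end up as a reactant): -3.0 kcal/mol
equation 2 reversed (CH4(g) must end up as a reactant): +17.9 kcal/mol
equation 3 as written (C3H6O(l) already on the product side): -59.3 kcal/mol
equation 4 as written (C2H6O(g) already on the product side): -44.0 kcal/mol
Combining the equations, ΔH = (-1)·(+3.0) + (-1)·(-17.9) + (1)·(-59.3) + (1)·(-44.0) = -88.4 kcal/mol

ΔH = -88.4 kcal/mol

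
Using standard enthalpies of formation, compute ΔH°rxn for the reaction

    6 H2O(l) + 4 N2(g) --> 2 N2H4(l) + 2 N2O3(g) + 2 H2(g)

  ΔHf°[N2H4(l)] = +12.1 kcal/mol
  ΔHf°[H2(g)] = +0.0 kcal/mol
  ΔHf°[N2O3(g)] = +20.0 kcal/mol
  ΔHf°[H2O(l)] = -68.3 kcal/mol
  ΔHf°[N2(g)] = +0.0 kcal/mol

ΔH°rxn = 474.0 kcal/mol

Products: 2·(+12.1) + 2·(+20.0) + 2·(+0.0) = +64.2
Reactants: 6·(-68.3) + 4·(+0.0) = -409.8
ΔH°rxn = (+64.2) − (-409.8) = 474.0 kcal/mol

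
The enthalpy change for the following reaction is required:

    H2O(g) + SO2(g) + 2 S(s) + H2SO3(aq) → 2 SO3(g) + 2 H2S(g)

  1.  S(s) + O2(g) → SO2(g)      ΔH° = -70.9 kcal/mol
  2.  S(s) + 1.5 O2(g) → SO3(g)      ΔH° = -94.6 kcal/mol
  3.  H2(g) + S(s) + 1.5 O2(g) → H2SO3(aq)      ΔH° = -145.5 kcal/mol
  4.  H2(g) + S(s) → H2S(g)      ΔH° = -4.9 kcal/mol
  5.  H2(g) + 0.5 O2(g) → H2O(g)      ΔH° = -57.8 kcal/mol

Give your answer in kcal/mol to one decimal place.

eq. 1 reversed (reverse to put SO2(g) on the reactant side): +70.9 kcal/mol
eq. 2 × 2 (scale by 2 for the 2 SO3(g)): (2)·(-94.6) = -189.2 kcal/mol
eq. 3 reversed (reverse to put H2SO3(aq) on the reactant side): +145.5 kcal/mol
eq. 4 × 2 (scale by 2 for the 2 H2S(g)): (2)·(-4.9) = -9.8 kcal/mol
eq. 5 reversed (H2O(g) must end up as a reactant): +57.8 kcal/mol
By Hess's law, ΔH° = (+70.9) + (-189.2) + (+145.5) + (-9.8) + (+57.8) = 75.2 kcal/mol

ΔH° = 75.2 kcal/mol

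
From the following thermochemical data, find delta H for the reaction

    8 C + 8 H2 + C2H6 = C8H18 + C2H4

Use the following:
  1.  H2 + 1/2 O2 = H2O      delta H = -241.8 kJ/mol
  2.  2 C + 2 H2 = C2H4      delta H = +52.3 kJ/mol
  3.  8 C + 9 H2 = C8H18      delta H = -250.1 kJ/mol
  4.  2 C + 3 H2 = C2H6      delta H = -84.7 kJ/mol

eq. 1: not needed (O2 appears nowhere else).
eq. 2 as written (C2H4 already on the product side): +52.3 kJ/mol
eq. 3 as written (C8H18 already on the product side): -250.1 kJ/mol
eq. 4 reversed (reverse to put C2H6 on the reactant side): +84.7 kJ/mol
delta H = (1)·(+52.3) + (1)·(-250.1) + (-1)·(-84.7) = -113.1 kJ/mol

delta H = -113.1 kJ/mol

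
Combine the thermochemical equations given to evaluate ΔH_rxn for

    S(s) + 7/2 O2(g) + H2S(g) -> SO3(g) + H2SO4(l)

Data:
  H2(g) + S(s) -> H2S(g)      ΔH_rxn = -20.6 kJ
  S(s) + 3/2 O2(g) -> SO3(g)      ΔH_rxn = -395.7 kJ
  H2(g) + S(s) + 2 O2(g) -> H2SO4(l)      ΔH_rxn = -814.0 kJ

equation 1 reversed: +20.6 kJ
equation 2 as written: -395.7 kJ
equation 3 as written: -814.0 kJ
Summing the manipulated equations, ΔH_rxn = (+20.6) + (-395.7) + (-814.0) = -1189.1 kJ

ΔH_rxn = -1189.1 kJ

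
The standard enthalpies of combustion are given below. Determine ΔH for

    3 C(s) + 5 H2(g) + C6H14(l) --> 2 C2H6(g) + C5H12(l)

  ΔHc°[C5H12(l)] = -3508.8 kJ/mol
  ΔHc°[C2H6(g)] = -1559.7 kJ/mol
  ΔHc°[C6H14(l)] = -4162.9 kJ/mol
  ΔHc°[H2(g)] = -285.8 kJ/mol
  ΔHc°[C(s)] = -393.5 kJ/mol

Using ΔH = Σ nΔHc°(reactants) − Σ nΔHc°(products):
= [3·(-393.5) + 5·(-285.8) + 1·(-4162.9)] − [2·(-1559.7) + 1·(-3508.8)]
= -144.2 kJ/mol

ΔH = -144.2 kJ/mol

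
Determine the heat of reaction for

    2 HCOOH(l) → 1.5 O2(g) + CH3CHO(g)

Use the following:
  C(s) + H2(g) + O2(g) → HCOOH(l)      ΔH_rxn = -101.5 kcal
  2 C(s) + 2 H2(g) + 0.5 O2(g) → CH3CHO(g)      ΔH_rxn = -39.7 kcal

ΔH_rxn = 163.3 kcal

equation 1 reversed and × 2 (HCOOH(l) must end up as a reactant; scale by 2 for the 2 HCOOH(l)): (-2)·(-101.5) = +203.0 kcal
equation 2 as written (CH3CHO(g) already on the product side): -39.7 kcal
Summing the manipulated equations, ΔH_rxn = (-2)·(-101.5) + (1)·(-39.7) = 163.3 kcal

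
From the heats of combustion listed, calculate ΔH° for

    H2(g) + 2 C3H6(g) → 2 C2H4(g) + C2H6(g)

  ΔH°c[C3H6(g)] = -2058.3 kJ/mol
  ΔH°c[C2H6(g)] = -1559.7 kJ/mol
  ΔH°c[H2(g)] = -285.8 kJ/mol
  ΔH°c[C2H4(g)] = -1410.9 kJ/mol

With combustion enthalpies, reactants minus products:
= [1·(-285.8) + 2·(-2058.3)] − [2·(-1410.9) + 1·(-1559.7)]
= -20.9 kJ/mol

ΔH° = -20.9 kJ/mol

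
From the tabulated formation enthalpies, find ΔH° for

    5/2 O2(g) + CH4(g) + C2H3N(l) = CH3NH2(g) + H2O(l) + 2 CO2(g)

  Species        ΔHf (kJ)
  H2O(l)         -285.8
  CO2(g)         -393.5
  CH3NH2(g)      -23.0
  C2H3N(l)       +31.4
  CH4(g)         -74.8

ΔH° = -1052.4 kJ

ΔH°rxn = Σ nΔHf°(products) − Σ nΔHf°(reactants).
Products: 1·(-23.0) + 1·(-285.8) + 2·(-393.5) = -1095.8
Reactants: 5/2·(+0.0) + 1·(-74.8) + 1·(+31.4) = -43.4
ΔH° = (-1095.8) − (-43.4) = -1052.4 kJ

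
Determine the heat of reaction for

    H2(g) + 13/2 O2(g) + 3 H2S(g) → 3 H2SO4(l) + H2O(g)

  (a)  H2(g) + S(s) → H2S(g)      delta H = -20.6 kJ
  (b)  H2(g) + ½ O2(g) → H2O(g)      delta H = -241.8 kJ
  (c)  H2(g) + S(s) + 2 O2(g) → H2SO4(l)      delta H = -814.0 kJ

delta H = -2622.0 kJ

(a) reversed and × 3: (-3)·(-20.6) = +61.8 kJ
(b) as written: -241.8 kJ
(c) × 3: (3)·(-814.0) = -2442.0 kJ
delta H = (+61.8) + (-241.8) + (-2442.0) = -2622.0 kJ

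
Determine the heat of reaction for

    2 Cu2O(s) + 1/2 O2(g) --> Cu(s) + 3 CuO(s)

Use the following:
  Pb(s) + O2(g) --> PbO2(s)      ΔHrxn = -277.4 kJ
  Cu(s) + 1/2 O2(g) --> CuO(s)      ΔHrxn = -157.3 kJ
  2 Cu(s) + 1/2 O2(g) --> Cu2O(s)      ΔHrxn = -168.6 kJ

equation 1: not needed.
equation 2 × 3: (3)·(-157.3) = -471.9 kJ
equation 3 reversed and × 2: (-2)·(-168.6) = +337.2 kJ
ΔHrxn = (-471.9) + (+337.2) = -134.7 kJ

ΔHrxn = -134.7 kJ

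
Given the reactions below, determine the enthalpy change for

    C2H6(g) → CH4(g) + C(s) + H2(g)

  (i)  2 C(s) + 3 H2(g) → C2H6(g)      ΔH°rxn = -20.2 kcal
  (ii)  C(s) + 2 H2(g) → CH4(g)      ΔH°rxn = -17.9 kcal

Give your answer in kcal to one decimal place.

ΔH°rxn = 2.3 kcal

(i) reversed (C2H6(g) must end up as a reactant): +20.2 kcal
(ii) as written (CH4(g) already on the product side): -17.9 kcal
ΔH°rxn = (+20.2) + (-17.9) = 2.3 kcal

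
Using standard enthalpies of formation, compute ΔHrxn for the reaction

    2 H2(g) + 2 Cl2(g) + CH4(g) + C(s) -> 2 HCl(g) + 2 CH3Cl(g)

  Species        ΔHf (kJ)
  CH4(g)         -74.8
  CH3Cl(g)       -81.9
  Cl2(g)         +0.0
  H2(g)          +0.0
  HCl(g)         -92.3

ΔHrxn = -273.6 kJ

ΔH°rxn = Σ nΔHf°(products) − Σ nΔHf°(reactants).
Products: 2·(-92.3) + 2·(-81.9) = -348.4
Reactants: 2·(+0.0) + 2·(+0.0) + 1·(-74.8) + 1·(+0.0) = -74.8
ΔHrxn = (-348.4) − (-74.8) = -273.6 kJ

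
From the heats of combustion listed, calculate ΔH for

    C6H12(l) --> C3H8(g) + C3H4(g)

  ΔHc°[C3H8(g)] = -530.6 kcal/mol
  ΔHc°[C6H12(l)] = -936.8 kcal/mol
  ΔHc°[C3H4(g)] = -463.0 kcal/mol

ΔH = 56.8 kcal/mol

With combustion enthalpies, reactants minus products:
= [1·(-936.8)] − [1·(-530.6) + 1·(-463.0)]
= 56.8 kcal/mol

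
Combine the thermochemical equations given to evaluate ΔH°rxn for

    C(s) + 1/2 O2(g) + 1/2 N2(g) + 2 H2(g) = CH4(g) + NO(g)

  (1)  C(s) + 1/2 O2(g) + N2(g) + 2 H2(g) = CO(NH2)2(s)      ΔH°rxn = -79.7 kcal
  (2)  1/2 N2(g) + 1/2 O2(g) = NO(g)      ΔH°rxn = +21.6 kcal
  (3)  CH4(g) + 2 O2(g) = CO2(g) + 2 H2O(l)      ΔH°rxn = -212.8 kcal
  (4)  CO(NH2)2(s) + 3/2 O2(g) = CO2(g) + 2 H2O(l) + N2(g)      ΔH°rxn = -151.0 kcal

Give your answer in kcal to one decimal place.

ΔH°rxn = 3.7 kcal

(1) as written: -79.7 kcal
(2) as written: +21.6 kcal
(3) reversed: +212.8 kcal
(4) as written: -151.0 kcal
ΔH°rxn = (-79.7) + (+21.6) + (+212.8) + (-151.0) = 3.7 kcal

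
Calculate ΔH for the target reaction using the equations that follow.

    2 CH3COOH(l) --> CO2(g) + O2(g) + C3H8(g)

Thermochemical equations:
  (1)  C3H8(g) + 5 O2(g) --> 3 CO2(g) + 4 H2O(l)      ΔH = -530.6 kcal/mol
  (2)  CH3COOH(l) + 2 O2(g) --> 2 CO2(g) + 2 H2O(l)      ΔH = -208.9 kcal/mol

(1) reversed (reverse to put C3H8(g) on the product side): +530.6 kcal/mol
(2) × 2 (×2 to match 2 CH3COOH(l) in the target): (2)·(-208.9) = -417.8 kcal/mol
Combining the equations, ΔH = (+530.6) + (-417.8) = 112.8 kcal/mol

ΔH = 112.8 kcal/mol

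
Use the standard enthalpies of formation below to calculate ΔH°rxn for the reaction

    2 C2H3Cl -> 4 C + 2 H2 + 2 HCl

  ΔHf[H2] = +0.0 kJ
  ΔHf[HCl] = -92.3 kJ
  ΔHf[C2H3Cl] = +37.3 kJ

Products: 4·(+0.0) + 2·(+0.0) + 2·(-92.3) = -184.6
Reactants: 2·(+37.3) = +74.6
ΔH°rxn = (-184.6) − (+74.6) = -259.2 kJ

ΔH°rxn = -259.2 kJ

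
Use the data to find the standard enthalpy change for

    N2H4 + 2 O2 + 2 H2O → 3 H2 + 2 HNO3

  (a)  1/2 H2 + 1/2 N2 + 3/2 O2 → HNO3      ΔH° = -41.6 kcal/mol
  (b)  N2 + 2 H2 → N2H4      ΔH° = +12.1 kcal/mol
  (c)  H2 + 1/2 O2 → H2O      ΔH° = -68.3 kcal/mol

ΔH° = 41.3 kcal/mol

(a) × 2: (2)·(-41.6) = -83.2 kcal/mol
(b) reversed: -12.1 kcal/mol
(c) reversed and × 2: (-2)·(-68.3) = +136.6 kcal/mol
By Hess's law, ΔH° = (2)·(-41.6) + (-1)·(+12.1) + (-2)·(-68.3) = 41.3 kcal/mol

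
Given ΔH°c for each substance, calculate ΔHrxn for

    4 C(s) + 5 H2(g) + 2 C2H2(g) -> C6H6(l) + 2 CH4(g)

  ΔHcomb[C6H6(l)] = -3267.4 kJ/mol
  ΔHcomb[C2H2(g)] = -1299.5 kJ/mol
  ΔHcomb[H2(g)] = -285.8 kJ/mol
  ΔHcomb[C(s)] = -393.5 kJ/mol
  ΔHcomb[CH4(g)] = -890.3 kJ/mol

ΔHrxn = -554.0 kJ/mol

Using ΔH = Σ nΔHc°(reactants) − Σ nΔHc°(products):
= [4·(-393.5) + 5·(-285.8) + 2·(-1299.5)] − [1·(-3267.4) + 2·(-890.3)]
= -554.0 kJ/mol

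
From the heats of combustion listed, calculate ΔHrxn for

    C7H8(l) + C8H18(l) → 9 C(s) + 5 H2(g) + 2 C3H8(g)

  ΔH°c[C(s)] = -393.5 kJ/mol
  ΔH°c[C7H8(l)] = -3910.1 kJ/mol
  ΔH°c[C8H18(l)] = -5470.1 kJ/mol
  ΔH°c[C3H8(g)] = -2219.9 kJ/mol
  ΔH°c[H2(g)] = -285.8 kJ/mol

ΔHrxn = 30.1 kJ/mol

Using ΔH = Σ nΔHc°(reactants) − Σ nΔHc°(products):
= [1·(-3910.1) + 1·(-5470.1)] − [9·(-393.5) + 5·(-285.8) + 2·(-2219.9)]
= 30.1 kJ/mol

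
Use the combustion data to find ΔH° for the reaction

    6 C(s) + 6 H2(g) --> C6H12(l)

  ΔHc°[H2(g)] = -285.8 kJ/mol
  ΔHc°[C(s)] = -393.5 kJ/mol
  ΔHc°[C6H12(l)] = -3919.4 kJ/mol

ΔH° = -156.4 kJ/mol

Using ΔH = Σ nΔHc°(reactants) − Σ nΔHc°(products):
= [6·(-393.5) + 6·(-285.8)] − [1·(-3919.4)]
= -156.4 kJ/mol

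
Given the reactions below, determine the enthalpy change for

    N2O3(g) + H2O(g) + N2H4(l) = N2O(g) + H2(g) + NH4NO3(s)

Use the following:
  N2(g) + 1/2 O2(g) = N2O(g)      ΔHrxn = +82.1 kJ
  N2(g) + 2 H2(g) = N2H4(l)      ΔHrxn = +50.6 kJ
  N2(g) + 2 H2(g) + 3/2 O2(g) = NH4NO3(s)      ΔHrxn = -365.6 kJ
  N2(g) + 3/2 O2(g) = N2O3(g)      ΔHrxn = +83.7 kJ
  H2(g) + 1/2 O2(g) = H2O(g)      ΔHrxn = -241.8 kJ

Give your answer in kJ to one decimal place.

ΔHrxn = -176.0 kJ

equation 1 as written: +82.1 kJ
equation 2 reversed: -50.6 kJ
equation 3 as written: -365.6 kJ
equation 4 reversed: -83.7 kJ
equation 5 reversed: +241.8 kJ
Since enthalpy is a state function, ΔHrxn = (+82.1) + (-50.6) + (-365.6) + (-83.7) + (+241.8) = -176.0 kJ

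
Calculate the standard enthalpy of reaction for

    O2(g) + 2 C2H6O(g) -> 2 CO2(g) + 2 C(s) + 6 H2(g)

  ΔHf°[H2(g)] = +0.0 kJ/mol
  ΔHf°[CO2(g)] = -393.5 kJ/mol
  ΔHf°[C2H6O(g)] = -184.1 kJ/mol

ΔH_rxn = -418.8 kJ/mol

ΔH°rxn = Σ nΔHf°(products) − Σ nΔHf°(reactants).
Products: 2·(-393.5) + 2·(+0.0) + 6·(+0.0) = -787.0
Reactants: 1·(+0.0) + 2·(-184.1) = -368.2
ΔH_rxn = (-787.0) − (-368.2) = -418.8 kJ/mol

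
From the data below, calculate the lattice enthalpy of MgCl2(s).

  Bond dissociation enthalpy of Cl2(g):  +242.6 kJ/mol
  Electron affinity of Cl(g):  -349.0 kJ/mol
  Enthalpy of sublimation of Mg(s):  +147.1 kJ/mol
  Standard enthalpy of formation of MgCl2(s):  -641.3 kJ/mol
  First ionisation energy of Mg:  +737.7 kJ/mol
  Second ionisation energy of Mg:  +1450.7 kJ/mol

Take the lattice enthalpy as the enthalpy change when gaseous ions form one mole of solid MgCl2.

U = -2521.4 kJ/mol

ΔHf° = 1·ΔHsub + 1·(ΣIE) + 1·D(Cl2) + 2·EA + U
-641.3 = 1·(+147.1) + 1·(+2188.4) + 1·(+242.6) + 2·(-349.0) + U
U = -641.3 − (+1880.1) = -2521.4 kJ/mol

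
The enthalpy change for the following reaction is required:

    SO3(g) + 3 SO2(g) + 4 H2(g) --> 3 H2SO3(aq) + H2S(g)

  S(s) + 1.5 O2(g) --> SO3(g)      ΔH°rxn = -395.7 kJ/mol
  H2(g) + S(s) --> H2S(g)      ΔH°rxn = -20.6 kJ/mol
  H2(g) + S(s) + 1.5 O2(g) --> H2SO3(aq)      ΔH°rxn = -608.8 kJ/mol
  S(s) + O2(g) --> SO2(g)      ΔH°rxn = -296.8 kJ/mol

ΔH°rxn = -560.9 kJ/mol

equation 1 reversed: +395.7 kJ/mol
equation 2 as written: -20.6 kJ/mol
equation 3 × 3: (3)·(-608.8) = -1826.4 kJ/mol
equation 4 reversed and × 3: (-3)·(-296.8) = +890.4 kJ/mol
Combining the equations, ΔH°rxn = (+395.7) + (-20.6) + (-1826.4) + (+890.4) = -560.9 kJ/mol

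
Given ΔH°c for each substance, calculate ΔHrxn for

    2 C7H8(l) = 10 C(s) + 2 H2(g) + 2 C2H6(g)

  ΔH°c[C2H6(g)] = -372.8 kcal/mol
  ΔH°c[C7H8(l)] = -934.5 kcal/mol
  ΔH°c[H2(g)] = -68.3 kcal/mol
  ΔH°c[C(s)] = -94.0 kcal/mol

ΔHrxn = -46.8 kcal/mol

Using ΔH = Σ nΔHc°(reactants) − Σ nΔHc°(products):
= [2·(-934.5)] − [10·(-94.0) + 2·(-68.3) + 2·(-372.8)]
= -46.8 kcal/mol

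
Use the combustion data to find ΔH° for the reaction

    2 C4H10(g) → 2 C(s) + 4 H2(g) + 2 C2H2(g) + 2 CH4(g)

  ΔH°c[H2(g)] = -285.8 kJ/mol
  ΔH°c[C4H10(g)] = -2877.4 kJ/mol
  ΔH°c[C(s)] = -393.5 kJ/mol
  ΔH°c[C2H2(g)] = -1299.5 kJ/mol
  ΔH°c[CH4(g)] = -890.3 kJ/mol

With combustion enthalpies, reactants minus products:
= [2·(-2877.4)] − [2·(-393.5) + 4·(-285.8) + 2·(-1299.5) + 2·(-890.3)]
= 555.0 kJ/mol

ΔH° = 555.0 kJ/mol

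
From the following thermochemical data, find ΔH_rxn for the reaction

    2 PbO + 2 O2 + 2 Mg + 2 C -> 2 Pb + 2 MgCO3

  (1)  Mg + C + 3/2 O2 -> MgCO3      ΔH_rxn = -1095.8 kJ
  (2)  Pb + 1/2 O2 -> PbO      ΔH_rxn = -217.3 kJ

(1) × 2: (2)·(-1095.8) = -2191.6 kJ
(2) reversed and × 2: (-2)·(-217.3) = +434.6 kJ
ΔH_rxn = (2)·(-1095.8) + (-2)·(-217.3) = -1757.0 kJ

ΔH_rxn = -1757.0 kJ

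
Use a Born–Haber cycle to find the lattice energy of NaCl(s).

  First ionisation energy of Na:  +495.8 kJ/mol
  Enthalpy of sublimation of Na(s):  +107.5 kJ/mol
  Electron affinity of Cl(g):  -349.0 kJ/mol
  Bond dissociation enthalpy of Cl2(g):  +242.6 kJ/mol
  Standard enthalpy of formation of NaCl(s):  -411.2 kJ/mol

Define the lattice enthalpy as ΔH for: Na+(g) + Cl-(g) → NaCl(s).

ΔHf° = 1·ΔHsub + 1·(ΣIE) + 1/2·D(Cl2) + 1·EA + U
-411.2 = 1·(+107.5) + 1·(+495.8) + 1/2·(+242.6) + 1·(-349.0) + U
U = -411.2 − (+375.6) = -786.8 kJ/mol

U = -786.8 kJ/mol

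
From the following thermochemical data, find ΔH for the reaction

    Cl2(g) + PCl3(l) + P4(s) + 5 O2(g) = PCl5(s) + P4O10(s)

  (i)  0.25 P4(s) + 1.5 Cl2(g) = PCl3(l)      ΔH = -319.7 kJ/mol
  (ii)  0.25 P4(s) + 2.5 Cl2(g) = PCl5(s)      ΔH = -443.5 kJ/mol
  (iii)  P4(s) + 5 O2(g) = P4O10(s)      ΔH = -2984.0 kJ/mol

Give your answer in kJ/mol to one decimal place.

(i) reversed: +319.7 kJ/mol
(ii) as written: -443.5 kJ/mol
(iii) as written: -2984.0 kJ/mol
ΔH = (+319.7) + (-443.5) + (-2984.0) = -3107.8 kJ/mol

ΔH = -3107.8 kJ/mol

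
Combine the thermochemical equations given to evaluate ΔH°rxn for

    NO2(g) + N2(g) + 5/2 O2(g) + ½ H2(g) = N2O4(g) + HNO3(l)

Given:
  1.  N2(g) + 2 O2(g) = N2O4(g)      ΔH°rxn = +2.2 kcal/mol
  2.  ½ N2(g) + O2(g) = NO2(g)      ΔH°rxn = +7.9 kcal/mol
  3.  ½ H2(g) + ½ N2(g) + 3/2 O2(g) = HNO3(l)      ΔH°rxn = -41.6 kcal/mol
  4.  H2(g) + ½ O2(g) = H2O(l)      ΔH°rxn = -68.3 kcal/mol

ΔH°rxn = -47.3 kcal/mol

eq. 1 as written: +2.2 kcal/mol
eq. 2 reversed: -7.9 kcal/mol
eq. 3 as written: -41.6 kcal/mol
eq. 4: not needed.
Summing the manipulated equations, ΔH°rxn = (1)·(+2.2) + (-1)·(+7.9) + (1)·(-41.6) = -47.3 kcal/mol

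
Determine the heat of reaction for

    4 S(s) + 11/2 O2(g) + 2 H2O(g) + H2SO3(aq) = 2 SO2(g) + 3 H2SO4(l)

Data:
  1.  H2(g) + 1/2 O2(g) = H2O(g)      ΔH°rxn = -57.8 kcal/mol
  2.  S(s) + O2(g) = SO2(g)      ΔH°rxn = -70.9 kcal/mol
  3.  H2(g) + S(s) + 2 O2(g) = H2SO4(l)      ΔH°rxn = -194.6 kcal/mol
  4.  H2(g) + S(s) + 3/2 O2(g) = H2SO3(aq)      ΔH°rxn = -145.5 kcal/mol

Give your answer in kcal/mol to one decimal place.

ΔH°rxn = -464.5 kcal/mol

eq. 1 reversed and × 2 (H2O(g) must end up as a reactant; ×2 to match 2 H2O(g) in the target): (-2)·(-57.8) = +115.6 kcal/mol
eq. 2 × 2 (scale by 2 for the 2 SO2(g)): (2)·(-70.9) = -141.8 kcal/mol
eq. 3 × 3 (scale by 3 for the 3 H2SO4(l)): (3)·(-194.6) = -583.8 kcal/mol
eq. 4 reversed (reverse to put H2SO3(aq) on the reactant side): +145.5 kcal/mol
By Hess's law, ΔH°rxn = (+115.6) + (-141.8) + (-583.8) + (+145.5) = -464.5 kcal/mol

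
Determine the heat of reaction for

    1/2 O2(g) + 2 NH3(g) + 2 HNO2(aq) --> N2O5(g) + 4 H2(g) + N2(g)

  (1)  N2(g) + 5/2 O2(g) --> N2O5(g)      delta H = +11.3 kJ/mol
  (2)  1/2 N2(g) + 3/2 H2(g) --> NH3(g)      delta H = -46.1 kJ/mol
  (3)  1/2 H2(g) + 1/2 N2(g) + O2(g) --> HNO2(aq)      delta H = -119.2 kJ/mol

(1) as written (N2O5(g) already on the product side): +11.3 kJ/mol
(2) reversed and × 2 (reverse to put NH3(g) on the reactant side; scale by 2 for the 2 NH3(g)): (-2)·(-46.1) = +92.2 kJ/mol
(3) reversed and × 2 (reverse to put HNO2(aq) on the reactant side; ×2 to match 2 HNO2(aq) in the target): (-2)·(-119.2) = +238.4 kJ/mol
By Hess's law, delta H = (1)·(+11.3) + (-2)·(-46.1) + (-2)·(-119.2) = 341.9 kJ/mol

delta H = 341.9 kJ/mol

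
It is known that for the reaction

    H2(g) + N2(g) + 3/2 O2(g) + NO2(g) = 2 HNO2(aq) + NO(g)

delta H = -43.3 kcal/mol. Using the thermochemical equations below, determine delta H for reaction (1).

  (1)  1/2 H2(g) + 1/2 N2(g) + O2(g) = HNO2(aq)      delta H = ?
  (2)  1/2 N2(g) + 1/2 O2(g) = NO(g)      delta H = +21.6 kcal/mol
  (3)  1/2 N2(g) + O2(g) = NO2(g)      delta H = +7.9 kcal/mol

delta H = -28.5 kcal/mol

(1) × 2 (scale by 2 for the 2 HNO2(aq)): contributes 2·x
(2) as written (NO(g) already on the product side): +21.6 kcal/mol
(3) reversed (reverse to put NO2(g) on the reactant side): -7.9 kcal/mol
-43.3 = (+21.6) + (-7.9) + 2·x
x = (-43.3 − (+13.7)) / (2) = -28.5 kcal/mol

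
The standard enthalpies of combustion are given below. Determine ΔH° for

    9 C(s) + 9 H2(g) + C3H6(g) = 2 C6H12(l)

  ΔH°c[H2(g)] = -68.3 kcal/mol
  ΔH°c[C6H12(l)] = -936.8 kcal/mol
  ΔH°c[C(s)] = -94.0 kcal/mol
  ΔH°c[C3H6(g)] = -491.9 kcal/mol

ΔH° = -79.0 kcal/mol

Using ΔH = Σ nΔHc°(reactants) − Σ nΔHc°(products):
= [9·(-94.0) + 9·(-68.3) + 1·(-491.9)] − [2·(-936.8)]
= -79.0 kcal/mol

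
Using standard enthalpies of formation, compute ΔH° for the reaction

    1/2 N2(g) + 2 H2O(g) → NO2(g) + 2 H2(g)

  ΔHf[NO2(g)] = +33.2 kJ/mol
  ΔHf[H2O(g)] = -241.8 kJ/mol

Products: 1·(+33.2) + 2·(+0.0) = +33.2
Reactants: 1/2·(+0.0) + 2·(-241.8) = -483.6
ΔH° = (+33.2) − (-483.6) = 516.8 kJ/mol

ΔH° = 516.8 kJ/mol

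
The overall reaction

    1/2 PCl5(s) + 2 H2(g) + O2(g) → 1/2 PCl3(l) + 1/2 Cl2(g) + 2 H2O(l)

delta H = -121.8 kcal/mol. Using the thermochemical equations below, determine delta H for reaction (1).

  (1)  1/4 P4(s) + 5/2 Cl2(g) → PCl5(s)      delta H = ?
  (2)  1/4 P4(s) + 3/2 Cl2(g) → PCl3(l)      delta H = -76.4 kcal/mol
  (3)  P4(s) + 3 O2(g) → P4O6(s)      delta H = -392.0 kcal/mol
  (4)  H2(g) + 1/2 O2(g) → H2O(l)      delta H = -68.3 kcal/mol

(1) reversed and × 1/2: contributes −1/2·x
(2) × 1/2: (1/2)·(-76.4) = -38.2 kcal/mol
(3): not needed.
(4) × 2: (2)·(-68.3) = -136.6 kcal/mol
-121.8 = (-38.2) + (-136.6) − 1/2·x
x = (-121.8 − (-174.8)) / (-1/2) = -106.0 kcal/mol

delta H = -106.0 kcal/mol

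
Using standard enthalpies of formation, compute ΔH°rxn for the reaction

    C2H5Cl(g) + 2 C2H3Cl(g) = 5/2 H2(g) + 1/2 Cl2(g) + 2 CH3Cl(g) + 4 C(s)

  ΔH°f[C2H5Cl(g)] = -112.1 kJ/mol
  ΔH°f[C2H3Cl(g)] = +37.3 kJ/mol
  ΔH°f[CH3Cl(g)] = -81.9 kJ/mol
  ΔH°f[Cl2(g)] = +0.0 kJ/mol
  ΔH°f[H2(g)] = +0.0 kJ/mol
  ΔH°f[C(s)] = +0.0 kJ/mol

ΔH°rxn = -126.3 kJ/mol

Products: 5/2·(+0.0) + 1/2·(+0.0) + 2·(-81.9) + 4·(+0.0) = -163.8
Reactants: 1·(-112.1) + 2·(+37.3) = -37.5
ΔH°rxn = (-163.8) − (-37.5) = -126.3 kJ/mol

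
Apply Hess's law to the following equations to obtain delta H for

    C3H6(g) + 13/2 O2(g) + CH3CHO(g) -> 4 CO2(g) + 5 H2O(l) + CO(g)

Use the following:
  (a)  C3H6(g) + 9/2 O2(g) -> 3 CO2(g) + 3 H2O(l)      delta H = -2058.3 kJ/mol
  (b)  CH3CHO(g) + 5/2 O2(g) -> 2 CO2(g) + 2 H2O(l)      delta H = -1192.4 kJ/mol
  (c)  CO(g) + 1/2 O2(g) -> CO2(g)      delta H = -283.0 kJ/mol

(a) as written (C3H6(g) already on the reactant side): -2058.3 kJ/mol
(b) as written (CH3CHO(g) already on the reactant side): -1192.4 kJ/mol
(c) reversed (CO(g) must end up as a product): +283.0 kJ/mol
Combining the equations, delta H = (-2058.3) + (-1192.4) + (+283.0) = -2967.7 kJ/mol

delta H = -2967.7 kJ/mol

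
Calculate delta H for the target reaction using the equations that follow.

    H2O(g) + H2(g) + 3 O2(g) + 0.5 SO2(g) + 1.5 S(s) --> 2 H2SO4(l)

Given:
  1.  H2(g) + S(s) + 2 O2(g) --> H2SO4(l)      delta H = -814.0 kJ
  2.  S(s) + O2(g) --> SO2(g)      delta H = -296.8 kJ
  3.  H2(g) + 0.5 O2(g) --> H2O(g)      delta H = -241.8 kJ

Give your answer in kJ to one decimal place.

delta H = -1237.8 kJ

eq. 1 × 2 (scale by 2 for the 2 H2SO4(l)): (2)·(-814.0) = -1628.0 kJ
eq. 2 reversed and × 1/2 (SO2(g) must end up as a reactant; scale by 1/2 for the 1/2 SO2(g)): (-1/2)·(-296.8) = +148.4 kJ
eq. 3 reversed (H2O(g) must end up as a reactant): +241.8 kJ
Since enthalpy is a state function, delta H = (-1628.0) + (+148.4) + (+241.8) = -1237.8 kJ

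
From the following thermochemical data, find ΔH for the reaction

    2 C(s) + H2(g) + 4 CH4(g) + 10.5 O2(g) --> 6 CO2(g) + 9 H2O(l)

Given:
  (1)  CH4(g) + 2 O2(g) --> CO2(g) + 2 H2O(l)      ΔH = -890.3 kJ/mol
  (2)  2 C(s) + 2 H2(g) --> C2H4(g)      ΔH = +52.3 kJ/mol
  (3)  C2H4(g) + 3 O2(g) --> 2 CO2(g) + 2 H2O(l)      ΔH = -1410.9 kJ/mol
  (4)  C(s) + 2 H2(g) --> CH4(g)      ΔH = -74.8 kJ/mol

ΔH = -4634.0 kJ/mol

(1) × 3: (3)·(-890.3) = -2670.9 kJ/mol
(2) × 3/2: (3/2)·(+52.3) = +78.45 kJ/mol
(3) × 3/2: (3/2)·(-1410.9) = -2116.35 kJ/mol
(4) reversed: +74.8 kJ/mol
ΔH = (-2670.9) + (+78.45) + (-2116.35) + (+74.8) = -4634.0 kJ/mol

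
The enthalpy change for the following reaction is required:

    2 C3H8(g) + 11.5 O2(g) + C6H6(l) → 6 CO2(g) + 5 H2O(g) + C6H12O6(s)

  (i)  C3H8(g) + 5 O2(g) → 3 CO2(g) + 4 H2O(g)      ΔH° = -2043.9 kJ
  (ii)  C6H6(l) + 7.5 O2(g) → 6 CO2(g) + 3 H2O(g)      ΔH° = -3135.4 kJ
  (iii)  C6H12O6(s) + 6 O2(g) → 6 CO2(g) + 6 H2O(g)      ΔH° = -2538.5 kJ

ΔH° = -4684.7 kJ

(i) × 2 (×2 to match 2 C3H8(g) in the target): (2)·(-2043.9) = -4087.8 kJ
(ii) as written (C6H6(l) already on the reactant side): -3135.4 kJ
(iii) reversed (C6H12O6(s) must end up as a product): +2538.5 kJ
ΔH° = (-4087.8) + (-3135.4) + (+2538.5) = -4684.7 kJ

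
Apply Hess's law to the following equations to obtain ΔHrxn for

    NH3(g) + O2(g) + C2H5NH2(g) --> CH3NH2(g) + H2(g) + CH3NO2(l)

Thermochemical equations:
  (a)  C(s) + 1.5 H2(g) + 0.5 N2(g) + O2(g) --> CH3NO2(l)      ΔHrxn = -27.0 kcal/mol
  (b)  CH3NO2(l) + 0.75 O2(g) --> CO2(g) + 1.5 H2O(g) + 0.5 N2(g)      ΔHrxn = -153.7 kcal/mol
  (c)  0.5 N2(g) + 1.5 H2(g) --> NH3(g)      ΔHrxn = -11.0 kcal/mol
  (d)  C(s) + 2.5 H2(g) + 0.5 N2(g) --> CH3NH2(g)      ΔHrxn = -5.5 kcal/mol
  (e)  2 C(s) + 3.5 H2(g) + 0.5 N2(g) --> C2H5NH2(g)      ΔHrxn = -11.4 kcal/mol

(a) as written: -27.0 kcal/mol
(b): not needed.
(c) reversed: +11.0 kcal/mol
(d) as written: -5.5 kcal/mol
(e) reversed: +11.4 kcal/mol
ΔHrxn = (-27.0) + (+11.0) + (-5.5) + (+11.4) = -10.1 kcal/mol

ΔHrxn = -10.1 kcal/mol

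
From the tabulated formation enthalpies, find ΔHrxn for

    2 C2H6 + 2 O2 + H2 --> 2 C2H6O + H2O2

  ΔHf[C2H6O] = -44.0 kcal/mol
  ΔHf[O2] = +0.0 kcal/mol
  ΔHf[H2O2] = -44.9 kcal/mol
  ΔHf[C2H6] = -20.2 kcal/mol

ΔHrxn = -92.5 kcal/mol

Products: 2·(-44.0) + 1·(-44.9) = -132.9
Reactants: 2·(-20.2) + 2·(+0.0) + 1·(+0.0) = -40.4
ΔHrxn = (-132.9) − (-40.4) = -92.5 kcal/mol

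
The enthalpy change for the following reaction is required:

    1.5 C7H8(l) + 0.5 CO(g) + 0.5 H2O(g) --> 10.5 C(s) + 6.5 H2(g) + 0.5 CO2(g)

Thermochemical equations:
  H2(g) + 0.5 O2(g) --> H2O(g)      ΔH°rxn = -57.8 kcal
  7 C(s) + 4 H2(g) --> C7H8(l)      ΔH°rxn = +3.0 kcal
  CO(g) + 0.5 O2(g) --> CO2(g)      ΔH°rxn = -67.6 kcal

ΔH°rxn = -9.4 kcal

equation 1 reversed and × 1/2: (-1/2)·(-57.8) = +28.9 kcal
equation 2 reversed and × 3/2: (-3/2)·(+3.0) = -4.5 kcal
equation 3 × 1/2: (1/2)·(-67.6) = -33.8 kcal
ΔH°rxn = (-1/2)·(-57.8) + (-3/2)·(+3.0) + (1/2)·(-67.6) = -9.4 kcal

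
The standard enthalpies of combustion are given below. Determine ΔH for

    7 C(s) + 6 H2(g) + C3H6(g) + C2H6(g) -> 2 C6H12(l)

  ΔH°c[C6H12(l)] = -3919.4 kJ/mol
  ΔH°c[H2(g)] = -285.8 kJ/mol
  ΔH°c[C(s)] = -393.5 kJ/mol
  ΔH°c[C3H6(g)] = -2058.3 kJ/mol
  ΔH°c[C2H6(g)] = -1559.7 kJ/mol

With combustion enthalpies, reactants minus products:
= [7·(-393.5) + 6·(-285.8) + 1·(-2058.3) + 1·(-1559.7)] − [2·(-3919.4)]
= -248.5 kJ/mol

ΔH = -248.5 kJ/mol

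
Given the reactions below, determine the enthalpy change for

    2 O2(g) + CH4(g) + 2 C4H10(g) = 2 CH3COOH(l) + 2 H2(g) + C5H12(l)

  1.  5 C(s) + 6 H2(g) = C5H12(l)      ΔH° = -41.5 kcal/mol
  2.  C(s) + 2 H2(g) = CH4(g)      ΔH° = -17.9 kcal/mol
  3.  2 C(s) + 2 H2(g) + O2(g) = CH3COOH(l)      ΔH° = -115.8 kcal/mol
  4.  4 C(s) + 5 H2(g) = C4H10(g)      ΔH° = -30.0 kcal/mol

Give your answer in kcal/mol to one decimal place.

ΔH° = -195.2 kcal/mol

eq. 1 as written (C5H12(l) already on the product side): -41.5 kcal/mol
eq. 2 reversed (reverse to put CH4(g) on the reactant side): +17.9 kcal/mol
eq. 3 × 2 (×2 to match 2 CH3COOH(l) in the target): (2)·(-115.8) = -231.6 kcal/mol
eq. 4 reversed and × 2 (C4H10(g) must end up as a reactant; ×2 to match 2 C4H10(g) in the target): (-2)·(-30.0) = +60.0 kcal/mol
By Hess's law, ΔH° = (1)·(-41.5) + (-1)·(-17.9) + (2)·(-115.8) + (-2)·(-30.0) = -195.2 kcal/mol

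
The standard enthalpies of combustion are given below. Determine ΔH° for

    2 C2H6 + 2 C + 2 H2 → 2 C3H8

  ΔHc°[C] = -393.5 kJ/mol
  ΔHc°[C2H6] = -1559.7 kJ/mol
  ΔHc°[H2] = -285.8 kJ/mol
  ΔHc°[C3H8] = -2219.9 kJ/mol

ΔH° = -38.2 kJ/mol

With combustion enthalpies, reactants minus products:
= [2·(-1559.7) + 2·(-393.5) + 2·(-285.8)] − [2·(-2219.9)]
= -38.2 kJ/mol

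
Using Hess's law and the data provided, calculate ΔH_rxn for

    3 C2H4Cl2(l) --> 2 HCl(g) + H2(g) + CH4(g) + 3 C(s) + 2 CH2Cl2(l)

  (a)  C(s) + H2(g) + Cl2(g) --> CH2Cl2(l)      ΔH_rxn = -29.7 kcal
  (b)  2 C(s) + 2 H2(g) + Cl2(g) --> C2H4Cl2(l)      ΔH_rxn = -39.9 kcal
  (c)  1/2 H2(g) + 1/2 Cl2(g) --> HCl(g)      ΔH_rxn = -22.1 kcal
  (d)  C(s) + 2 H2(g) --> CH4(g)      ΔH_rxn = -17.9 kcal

ΔH_rxn = -1.8 kcal

(a) × 2 (scale by 2 for the 2 CH2Cl2(l)): (2)·(-29.7) = -59.4 kcal
(b) reversed and × 3 (C2H4Cl2(l) must end up as a reactant; ×3 to match 3 C2H4Cl2(l) in the target): (-3)·(-39.9) = +119.7 kcal
(c) × 2 (scale by 2 for the 2 HCl(g)): (2)·(-22.1) = -44.2 kcal
(d) as written (CH4(g) already on the product side): -17.9 kcal
Combining the equations, ΔH_rxn = (2)·(-29.7) + (-3)·(-39.9) + (2)·(-22.1) + (1)·(-17.9) = -1.8 kcal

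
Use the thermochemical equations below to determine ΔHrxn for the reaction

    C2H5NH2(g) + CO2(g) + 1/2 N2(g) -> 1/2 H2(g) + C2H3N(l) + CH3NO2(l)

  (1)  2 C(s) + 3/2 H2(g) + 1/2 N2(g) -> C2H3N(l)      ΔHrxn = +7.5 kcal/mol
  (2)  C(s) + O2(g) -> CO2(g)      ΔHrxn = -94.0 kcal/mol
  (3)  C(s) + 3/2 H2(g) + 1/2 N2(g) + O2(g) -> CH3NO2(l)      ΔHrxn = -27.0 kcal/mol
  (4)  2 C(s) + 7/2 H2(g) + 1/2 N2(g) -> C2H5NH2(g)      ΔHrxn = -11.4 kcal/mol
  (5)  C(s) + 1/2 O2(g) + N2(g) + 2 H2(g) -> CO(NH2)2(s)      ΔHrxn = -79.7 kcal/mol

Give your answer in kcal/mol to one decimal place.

ΔHrxn = 85.9 kcal/mol

(1) as written (C2H3N(l) already on the product side): +7.5 kcal/mol
(2) reversed (CO2(g) must end up as a reactant): +94.0 kcal/mol
(3) as written (CH3NO2(l) already on the product side): -27.0 kcal/mol
(4) reversed (reverse to put C2H5NH2(g) on the reactant side): +11.4 kcal/mol
(5): not needed (CO(NH2)2(s) appears nowhere else).
By Hess's law, ΔHrxn = (1)·(+7.5) + (-1)·(-94.0) + (1)·(-27.0) + (-1)·(-11.4) = 85.9 kcal/mol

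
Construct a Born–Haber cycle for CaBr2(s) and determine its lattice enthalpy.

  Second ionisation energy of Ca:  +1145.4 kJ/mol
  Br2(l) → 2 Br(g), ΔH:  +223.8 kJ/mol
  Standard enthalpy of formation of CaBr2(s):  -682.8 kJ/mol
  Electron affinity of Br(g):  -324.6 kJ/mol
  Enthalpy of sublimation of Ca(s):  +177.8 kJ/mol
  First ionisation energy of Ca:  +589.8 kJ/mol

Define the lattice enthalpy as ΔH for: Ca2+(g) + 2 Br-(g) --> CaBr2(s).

U = -2170.4 kJ/mol

ΔHf° = 1·ΔHsub + 1·(ΣIE) + 1·D(Br2) + 2·EA + U
-682.8 = 1·(+177.8) + 1·(+1735.2) + 1·(+223.8) + 2·(-324.6) + U
U = -682.8 − (+1487.6) = -2170.4 kJ/mol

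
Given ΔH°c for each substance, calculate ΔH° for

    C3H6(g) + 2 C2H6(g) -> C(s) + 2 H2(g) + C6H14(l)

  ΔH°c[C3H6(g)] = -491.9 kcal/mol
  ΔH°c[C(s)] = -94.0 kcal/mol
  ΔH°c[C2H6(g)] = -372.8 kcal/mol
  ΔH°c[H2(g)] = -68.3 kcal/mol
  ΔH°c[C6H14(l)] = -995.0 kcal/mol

Using ΔH = Σ nΔHc°(reactants) − Σ nΔHc°(products):
= [1·(-491.9) + 2·(-372.8)] − [1·(-94.0) + 2·(-68.3) + 1·(-995.0)]
= -11.9 kcal/mol

ΔH° = -11.9 kcal/mol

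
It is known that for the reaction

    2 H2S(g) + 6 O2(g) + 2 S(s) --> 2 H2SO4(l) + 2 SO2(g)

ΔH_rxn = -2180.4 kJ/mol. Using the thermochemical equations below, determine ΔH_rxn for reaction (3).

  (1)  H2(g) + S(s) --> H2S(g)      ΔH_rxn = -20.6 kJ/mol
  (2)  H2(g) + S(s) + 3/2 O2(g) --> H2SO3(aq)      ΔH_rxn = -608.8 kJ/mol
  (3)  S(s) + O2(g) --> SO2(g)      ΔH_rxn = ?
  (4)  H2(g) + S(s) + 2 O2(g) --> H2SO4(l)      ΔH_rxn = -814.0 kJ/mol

(1) reversed and × 2: (-2)·(-20.6) = +41.2 kJ/mol
(2): not needed.
(3) × 2: contributes 2·x
(4) × 2: (2)·(-814.0) = -1628.0 kJ/mol
-2180.4 = (+41.2) + (-1628.0) + 2·x
x = (-2180.4 − (-1586.8)) / (2) = -296.8 kJ/mol

ΔH_rxn = -296.8 kJ/mol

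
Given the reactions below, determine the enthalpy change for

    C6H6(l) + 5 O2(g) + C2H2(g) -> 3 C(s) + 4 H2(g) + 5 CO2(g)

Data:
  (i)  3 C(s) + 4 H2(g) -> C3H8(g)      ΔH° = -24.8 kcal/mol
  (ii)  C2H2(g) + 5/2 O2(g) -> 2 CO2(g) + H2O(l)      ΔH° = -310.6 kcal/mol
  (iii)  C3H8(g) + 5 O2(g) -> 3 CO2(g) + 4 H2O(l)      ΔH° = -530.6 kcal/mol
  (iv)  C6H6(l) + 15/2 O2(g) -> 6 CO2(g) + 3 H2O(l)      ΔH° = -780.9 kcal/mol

(i) reversed: +24.8 kcal/mol
(ii) as written: -310.6 kcal/mol
(iii) reversed: +530.6 kcal/mol
(iv) as written: -780.9 kcal/mol
ΔH° = (-1)·(-24.8) + (1)·(-310.6) + (-1)·(-530.6) + (1)·(-780.9) = -536.1 kcal/mol

ΔH° = -536.1 kcal/mol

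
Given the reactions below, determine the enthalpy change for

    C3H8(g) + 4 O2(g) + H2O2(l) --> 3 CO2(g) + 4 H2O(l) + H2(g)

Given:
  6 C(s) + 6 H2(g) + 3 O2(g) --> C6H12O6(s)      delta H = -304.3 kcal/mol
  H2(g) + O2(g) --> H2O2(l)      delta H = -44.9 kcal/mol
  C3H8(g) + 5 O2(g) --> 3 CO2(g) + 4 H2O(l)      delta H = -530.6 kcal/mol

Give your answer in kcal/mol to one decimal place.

delta H = -485.7 kcal/mol

equation 1: not needed (C(s) appears nowhere else).
equation 2 reversed (reverse to put H2O2(l) on the reactant side): +44.9 kcal/mol
equation 3 as written (C3H8(g) already on the reactant side): -530.6 kcal/mol
delta H = (-1)·(-44.9) + (1)·(-530.6) = -485.7 kcal/mol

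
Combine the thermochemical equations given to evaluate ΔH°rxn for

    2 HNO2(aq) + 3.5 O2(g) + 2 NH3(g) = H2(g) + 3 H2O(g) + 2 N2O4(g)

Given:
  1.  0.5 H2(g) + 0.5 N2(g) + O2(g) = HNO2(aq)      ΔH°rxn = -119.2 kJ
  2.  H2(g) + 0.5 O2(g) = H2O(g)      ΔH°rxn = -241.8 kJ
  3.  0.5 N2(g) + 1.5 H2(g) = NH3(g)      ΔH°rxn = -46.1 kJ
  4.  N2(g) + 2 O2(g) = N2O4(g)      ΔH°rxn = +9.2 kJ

ΔH°rxn = -376.4 kJ

eq. 1 reversed and × 2: (-2)·(-119.2) = +238.4 kJ
eq. 2 × 3: (3)·(-241.8) = -725.4 kJ
eq. 3 reversed and × 2: (-2)·(-46.1) = +92.2 kJ
eq. 4 × 2: (2)·(+9.2) = +18.4 kJ
ΔH°rxn = (-2)·(-119.2) + (3)·(-241.8) + (-2)·(-46.1) + (2)·(+9.2) = -376.4 kJ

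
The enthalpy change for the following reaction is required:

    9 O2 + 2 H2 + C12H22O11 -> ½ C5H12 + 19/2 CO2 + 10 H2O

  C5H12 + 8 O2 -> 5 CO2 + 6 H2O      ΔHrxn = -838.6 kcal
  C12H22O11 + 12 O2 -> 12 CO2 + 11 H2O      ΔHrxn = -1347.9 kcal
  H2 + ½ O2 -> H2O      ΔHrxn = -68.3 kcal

ΔHrxn = -1065.2 kcal

equation 1 reversed and × 1/2: (-1/2)·(-838.6) = +419.3 kcal
equation 2 as written: -1347.9 kcal
equation 3 × 2: (2)·(-68.3) = -136.6 kcal
ΔHrxn = (+419.3) + (-1347.9) + (-136.6) = -1065.2 kcal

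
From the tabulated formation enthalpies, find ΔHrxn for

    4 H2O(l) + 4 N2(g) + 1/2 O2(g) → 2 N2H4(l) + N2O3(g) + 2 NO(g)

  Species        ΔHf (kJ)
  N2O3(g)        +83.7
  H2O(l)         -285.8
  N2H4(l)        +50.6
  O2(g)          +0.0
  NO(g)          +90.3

ΔHrxn = 1508.7 kJ

Products: 2·(+50.6) + 1·(+83.7) + 2·(+90.3) = +365.5
Reactants: 4·(-285.8) + 4·(+0.0) + 1/2·(+0.0) = -1143.2
ΔHrxn = (+365.5) − (-1143.2) = 1508.7 kJ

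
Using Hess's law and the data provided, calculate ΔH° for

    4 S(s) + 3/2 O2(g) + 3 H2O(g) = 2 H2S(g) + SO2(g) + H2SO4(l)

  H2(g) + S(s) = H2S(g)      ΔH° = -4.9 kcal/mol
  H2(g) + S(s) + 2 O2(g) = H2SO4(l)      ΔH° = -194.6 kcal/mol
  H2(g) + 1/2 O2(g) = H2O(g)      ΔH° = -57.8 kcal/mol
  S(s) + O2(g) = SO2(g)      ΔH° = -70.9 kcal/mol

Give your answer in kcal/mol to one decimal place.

equation 1 × 2: (2)·(-4.9) = -9.8 kcal/mol
equation 2 as written: -194.6 kcal/mol
equation 3 reversed and × 3: (-3)·(-57.8) = +173.4 kcal/mol
equation 4 as written: -70.9 kcal/mol
Summing the manipulated equations, ΔH° = (2)·(-4.9) + (1)·(-194.6) + (-3)·(-57.8) + (1)·(-70.9) = -101.9 kcal/mol

ΔH° = -101.9 kcal/mol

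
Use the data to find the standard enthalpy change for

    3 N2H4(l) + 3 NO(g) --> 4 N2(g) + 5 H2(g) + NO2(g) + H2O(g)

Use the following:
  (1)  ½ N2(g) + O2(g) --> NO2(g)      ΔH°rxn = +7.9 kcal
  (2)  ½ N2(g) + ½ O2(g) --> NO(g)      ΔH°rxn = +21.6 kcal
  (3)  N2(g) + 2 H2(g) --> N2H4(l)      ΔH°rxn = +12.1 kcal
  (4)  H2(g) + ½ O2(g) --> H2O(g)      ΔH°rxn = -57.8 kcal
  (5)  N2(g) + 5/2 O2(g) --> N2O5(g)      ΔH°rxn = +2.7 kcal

(1) as written (NO2(g) already on the product side): +7.9 kcal
(2) reversed and × 3 (reverse to put NO(g) on the reactant side; scale by 3 for the 3 NO(g)): (-3)·(+21.6) = -64.8 kcal
(3) reversed and × 3 (reverse to put N2H4(l) on the reactant side; ×3 to match 3 N2H4(l) in the target): (-3)·(+12.1) = -36.3 kcal
(4) as written (H2O(g) already on the product side): -57.8 kcal
(5): not needed (N2O5(g) appears nowhere else).
Summing the manipulated equations, ΔH°rxn = (1)·(+7.9) + (-3)·(+21.6) + (-3)·(+12.1) + (1)·(-57.8) = -151.0 kcal

ΔH°rxn = -151.0 kcal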